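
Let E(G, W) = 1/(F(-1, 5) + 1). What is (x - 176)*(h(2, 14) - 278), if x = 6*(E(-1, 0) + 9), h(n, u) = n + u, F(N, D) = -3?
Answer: 32750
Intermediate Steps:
E(G, W) = -½ (E(G, W) = 1/(-3 + 1) = 1/(-2) = -½)
x = 51 (x = 6*(-½ + 9) = 6*(17/2) = 51)
(x - 176)*(h(2, 14) - 278) = (51 - 176)*((2 + 14) - 278) = -125*(16 - 278) = -125*(-262) = 32750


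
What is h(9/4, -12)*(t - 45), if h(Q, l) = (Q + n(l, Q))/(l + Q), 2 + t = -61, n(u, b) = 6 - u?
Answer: 2916/13 ≈ 224.31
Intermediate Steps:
t = -63 (t = -2 - 61 = -63)
h(Q, l) = (6 + Q - l)/(Q + l) (h(Q, l) = (Q + (6 - l))/(l + Q) = (6 + Q - l)/(Q + l))
h(9/4, -12)*(t - 45) = ((6 + 9/4 - 1*(-12))/(9/4 - 12))*(-63 - 45) = ((6 + 9*(¼) + 12)/(9*(¼) - 12))*(-108) = ((6 + 9/4 + 12)/(9/4 - 12))*(-108) = ((81/4)/(-39/4))*(-108) = -4/39*81/4*(-108) = -27/13*(-108) = 2916/13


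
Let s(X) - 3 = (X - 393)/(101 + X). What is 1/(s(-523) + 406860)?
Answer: 211/85848551 ≈ 2.4578e-6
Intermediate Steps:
s(X) = 3 + (-393 + X)/(101 + X) (s(X) = 3 + (X - 393)/(101 + X) = 3 + (-393 + X)/(101 + X))
1/(s(-523) + 406860) = 1/(2*(-45 + 2*(-523))/(101 - 523) + 406860) = 1/(2*(-45 - 1046)/(-422) + 406860) = 1/(2*(-1/422)*(-1091) + 406860) = 1/(1091/211 + 406860) = 1/(85848551/211) = 211/85848551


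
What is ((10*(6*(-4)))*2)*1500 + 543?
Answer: -719457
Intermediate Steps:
((10*(6*(-4)))*2)*1500 + 543 = ((10*(-24))*2)*1500 + 543 = -240*2*1500 + 543 = -480*1500 + 543 = -720000 + 543 = -719457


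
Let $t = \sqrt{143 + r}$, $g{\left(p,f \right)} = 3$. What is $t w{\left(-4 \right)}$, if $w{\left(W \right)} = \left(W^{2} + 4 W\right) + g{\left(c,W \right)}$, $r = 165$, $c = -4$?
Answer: $6 \sqrt{77} \approx 52.65$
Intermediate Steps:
$w{\left(W \right)} = 3 + W^{2} + 4 W$ ($w{\left(W \right)} = \left(W^{2} + 4 W\right) + 3 = 3 + W^{2} + 4 W$)
$t = 2 \sqrt{77}$ ($t = \sqrt{143 + 165} = \sqrt{308} = 2 \sqrt{77} \approx 17.55$)
$t w{\left(-4 \right)} = 2 \sqrt{77} \left(3 + \left(-4\right)^{2} + 4 \left(-4\right)\right) = 2 \sqrt{77} \left(3 + 16 - 16\right) = 2 \sqrt{77} \cdot 3 = 6 \sqrt{77}$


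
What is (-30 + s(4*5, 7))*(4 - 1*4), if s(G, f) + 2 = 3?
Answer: 0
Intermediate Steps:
s(G, f) = 1 (s(G, f) = -2 + 3 = 1)
(-30 + s(4*5, 7))*(4 - 1*4) = (-30 + 1)*(4 - 1*4) = -29*(4 - 4) = -29*0 = 0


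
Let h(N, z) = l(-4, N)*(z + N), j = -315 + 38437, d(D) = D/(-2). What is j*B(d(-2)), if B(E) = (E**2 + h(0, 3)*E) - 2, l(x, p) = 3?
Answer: 304976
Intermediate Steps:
d(D) = -D/2 (d(D) = D*(-1/2) = -D/2)
j = 38122
h(N, z) = 3*N + 3*z (h(N, z) = 3*(z + N) = 3*(N + z) = 3*N + 3*z)
B(E) = -2 + E**2 + 9*E (B(E) = (E**2 + (3*0 + 3*3)*E) - 2 = (E**2 + (0 + 9)*E) - 2 = (E**2 + 9*E) - 2 = -2 + E**2 + 9*E)
j*B(d(-2)) = 38122*(-2 + (-1/2*(-2))**2 + 9*(-1/2*(-2))) = 38122*(-2 + 1**2 + 9*1) = 38122*(-2 + 1 + 9) = 38122*8 = 304976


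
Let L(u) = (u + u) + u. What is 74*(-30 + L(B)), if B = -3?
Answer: -2886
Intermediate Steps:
L(u) = 3*u (L(u) = 2*u + u = 3*u)
74*(-30 + L(B)) = 74*(-30 + 3*(-3)) = 74*(-30 - 9) = 74*(-39) = -2886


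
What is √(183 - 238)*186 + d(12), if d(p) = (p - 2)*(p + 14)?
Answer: 260 + 186*I*√55 ≈ 260.0 + 1379.4*I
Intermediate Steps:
d(p) = (-2 + p)*(14 + p)
√(183 - 238)*186 + d(12) = √(183 - 238)*186 + (-28 + 12² + 12*12) = √(-55)*186 + (-28 + 144 + 144) = (I*√55)*186 + 260 = 186*I*√55 + 260 = 260 + 186*I*√55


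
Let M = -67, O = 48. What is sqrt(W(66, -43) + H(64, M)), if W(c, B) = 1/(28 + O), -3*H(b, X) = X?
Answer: sqrt(290415)/114 ≈ 4.7272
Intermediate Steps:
H(b, X) = -X/3
W(c, B) = 1/76 (W(c, B) = 1/(28 + 48) = 1/76)
sqrt(W(66, -43) + H(64, M)) = sqrt(1/76 - 1/3*(-67)) = sqrt(1/76 + 67/3) = sqrt(5095/228) = sqrt(290415)/114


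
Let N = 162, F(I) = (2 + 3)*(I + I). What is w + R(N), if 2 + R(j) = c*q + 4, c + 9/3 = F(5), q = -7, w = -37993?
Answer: -38320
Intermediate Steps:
F(I) = 10*I (F(I) = 5*(2*I) = 10*I)
c = 47 (c = -3 + 10*5 = -3 + 50 = 47)
R(j) = -327 (R(j) = -2 + (47*(-7) + 4) = -2 + (-329 + 4) = -2 - 325 = -327)
w + R(N) = -37993 - 327 = -38320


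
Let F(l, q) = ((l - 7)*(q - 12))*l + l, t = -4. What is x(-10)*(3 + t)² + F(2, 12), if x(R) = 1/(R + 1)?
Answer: 17/9 ≈ 1.8889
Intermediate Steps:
F(l, q) = l + l*(-12 + q)*(-7 + l) (F(l, q) = ((-7 + l)*(-12 + q))*l + l = ((-12 + q)*(-7 + l))*l + l = l*(-12 + q)*(-7 + l) + l = l + l*(-12 + q)*(-7 + l))
x(R) = 1/(1 + R)
x(-10)*(3 + t)² + F(2, 12) = (3 - 4)²/(1 - 10) + 2*(85 - 12*2 - 7*12 + 2*12) = (-1)²/(-9) + 2*(85 - 24 - 84 + 24) = -⅑*1 + 2*1 = -⅑ + 2 = 17/9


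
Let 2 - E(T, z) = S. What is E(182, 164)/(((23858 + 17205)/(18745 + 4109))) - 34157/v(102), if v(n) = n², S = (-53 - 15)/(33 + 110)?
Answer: -8953735673/4699413972 ≈ -1.9053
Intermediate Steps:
S = -68/143 ≈ -0.47552
E(T, z) = 354/143 (E(T, z) = 2 - 1*(-68/143) = 2 + 68/143 = 354/143)
E(182, 164)/(((23858 + 17205)/(18745 + 4109))) - 34157/v(102) = 354/(143*(((23858 + 17205)/(18745 + 4109)))) - 34157/(102²) = 354/(143*((41063/22854))) - 34157/10404 = 354/(143*((41063*(1/22854)))) - 34157*1/10404 = 354/(143*(41063/22854)) - 34157/10404 = (354/143)*(22854/41063) - 34157/10404 = 622332/451693 - 34157/10404 = -8953735673/4699413972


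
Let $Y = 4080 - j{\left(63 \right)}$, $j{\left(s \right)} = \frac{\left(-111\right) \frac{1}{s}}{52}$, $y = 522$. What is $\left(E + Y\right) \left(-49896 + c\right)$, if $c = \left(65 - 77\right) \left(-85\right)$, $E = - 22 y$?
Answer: $\frac{32930738563}{91} \approx 3.6188 \cdot 10^{8}$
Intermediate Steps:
$E = -11484$ ($E = \left(-22\right) 522 = -11484$)
$j{\left(s \right)} = - \frac{111}{52 s}$ ($j{\left(s \right)} = - \frac{111}{s} \frac{1}{52} = - \frac{111}{52 s}$)
$c = 1020$ ($c = \left(-12\right) \left(-85\right) = 1020$)
$Y = \frac{4455397}{1092}$ ($Y = 4080 - - \frac{111}{52 \cdot 63} = 4080 - \left(- \frac{111}{52}\right) \frac{1}{63} = 4080 - - \frac{37}{1092} = 4080 + \frac{37}{1092} = \frac{4455397}{1092} \approx 4080.0$)
$\left(E + Y\right) \left(-49896 + c\right) = \left(-11484 + \frac{4455397}{1092}\right) \left(-49896 + 1020\right) = \left(- \frac{8085131}{1092}\right) \left(-48876\right) = \frac{32930738563}{91}$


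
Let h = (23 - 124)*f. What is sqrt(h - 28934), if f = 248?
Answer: 3*I*sqrt(5998) ≈ 232.34*I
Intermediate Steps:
h = -25048 (h = (23 - 124)*248 = -101*248 = -25048)
sqrt(h - 28934) = sqrt(-25048 - 28934) = sqrt(-53982) = 3*I*sqrt(5998)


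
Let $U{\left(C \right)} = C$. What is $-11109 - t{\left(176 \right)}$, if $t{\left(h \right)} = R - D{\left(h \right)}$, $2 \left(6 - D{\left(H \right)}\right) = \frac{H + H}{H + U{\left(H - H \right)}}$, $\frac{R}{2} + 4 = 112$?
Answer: $-11320$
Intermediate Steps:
$R = 216$ ($R = -8 + 2 \cdot 112 = -8 + 224 = 216$)
$D{\left(H \right)} = 5$ ($D{\left(H \right)} = 6 - \frac{\left(H + H\right) \frac{1}{H + \left(H - H\right)}}{2} = 6 - \frac{2 H \frac{1}{H + 0}}{2} = 6 - \frac{2 H \frac{1}{H}}{2} = 6 - 1 = 5$)
$t{\left(h \right)} = 211$ ($t{\left(h \right)} = 216 - 5 = 211$)
$-11109 - t{\left(176 \right)} = -11109 - 211 = -11320$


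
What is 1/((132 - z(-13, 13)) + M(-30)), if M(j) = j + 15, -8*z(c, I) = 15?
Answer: 8/951 ≈ 0.0084122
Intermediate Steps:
z(c, I) = -15/8 (z(c, I) = -1/8*15 = -15/8)
M(j) = 15 + j
1/((132 - z(-13, 13)) + M(-30)) = 1/((132 - 1*(-15/8)) + (15 - 30)) = 1/((132 + 15/8) - 15) = 1/(1071/8 - 15) = 1/(951/8) = 8/951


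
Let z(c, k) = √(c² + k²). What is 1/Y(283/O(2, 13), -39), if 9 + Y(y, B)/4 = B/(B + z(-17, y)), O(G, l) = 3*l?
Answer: -768367/23548428 - 169*√519658/47096856 ≈ -0.035216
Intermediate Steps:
Y(y, B) = -36 + 4*B/(B + √(289 + y²)) (Y(y, B) = -36 + 4*(B/(B + √((-17)² + y²))) = -36 + 4*(B/(B + √(289 + y²))) = -36 + 4*B/(B + √(289 + y²)))
1/Y(283/O(2, 13), -39) = 1/(4*(-9*√(289 + (283/((3*13)))²) - 8*(-39))/(-39 + √(289 + (283/((3*13)))²))) = 1/(4*(-9*√(289 + (283/39)²) + 312)/(-39 + √(289 + (283/39)²))) = 1/(4*(-9*√(289 + 80089/1521) + 312)/(-39 + √(289 + 80089/1521))) = 1/(4*(-3*√519658/13 + 312)/(-39 + √(519658/1521))) = 1/(4*(-3*√519658/13 + 312)/(-39 + √519658/39)) = 1/(4*(312 - 3*√519658/13)/(-39 + √519658/39)) = (-39 + √519658/39)/(4*(312 - 3*√519658/13))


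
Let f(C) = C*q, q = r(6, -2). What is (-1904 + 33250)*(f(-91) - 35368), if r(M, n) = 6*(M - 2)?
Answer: -1177104992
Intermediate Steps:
r(M, n) = -12 + 6*M (r(M, n) = 6*(-2 + M) = -12 + 6*M)
q = 24 (q = -12 + 6*6 = -12 + 36 = 24)
f(C) = 24*C (f(C) = C*24 = 24*C)
(-1904 + 33250)*(f(-91) - 35368) = (-1904 + 33250)*(24*(-91) - 35368) = 31346*(-2184 - 35368) = 31346*(-37552) = -1177104992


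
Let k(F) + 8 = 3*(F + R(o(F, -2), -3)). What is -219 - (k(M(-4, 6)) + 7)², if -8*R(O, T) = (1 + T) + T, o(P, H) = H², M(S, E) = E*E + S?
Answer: -614641/64 ≈ -9603.8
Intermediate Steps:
M(S, E) = S + E² (M(S, E) = E² + S = S + E²)
R(O, T) = -⅛ - T/4 (R(O, T) = -((1 + T) + T)/8 = -(1 + 2*T)/8 = -⅛ - T/4)
k(F) = -49/8 + 3*F (k(F) = -8 + 3*(F + (-⅛ - ¼*(-3))) = -8 + 3*(F + (-⅛ + ¾)) = -8 + 3*(F + 5/8) = -8 + 3*(5/8 + F) = -8 + (15/8 + 3*F) = -49/8 + 3*F)
-219 - (k(M(-4, 6)) + 7)² = -219 - ((-49/8 + 3*(-4 + 6²)) + 7)² = -219 - ((-49/8 + 3*(-4 + 36)) + 7)² = -219 - ((-49/8 + 3*32) + 7)² = -219 - ((-49/8 + 96) + 7)² = -219 - (719/8 + 7)² = -219 - (775/8)² = -219 - 1*600625/64 = -219 - 600625/64 = -614641/64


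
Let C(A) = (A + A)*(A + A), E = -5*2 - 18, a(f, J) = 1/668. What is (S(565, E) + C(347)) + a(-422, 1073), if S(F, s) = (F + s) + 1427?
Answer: 323044801/668 ≈ 4.8360e+5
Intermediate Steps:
a(f, J) = 1/668
E = -28 (E = -10 - 18 = -28)
S(F, s) = 1427 + F + s
C(A) = 4*A² (C(A) = (2*A)*(2*A) = 4*A²)
(S(565, E) + C(347)) + a(-422, 1073) = ((1427 + 565 - 28) + 4*347²) + 1/668 = (1964 + 4*120409) + 1/668 = (1964 + 481636) + 1/668 = 483600 + 1/668 = 323044801/668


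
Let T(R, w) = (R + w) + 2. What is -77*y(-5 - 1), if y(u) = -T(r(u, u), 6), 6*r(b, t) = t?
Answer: 539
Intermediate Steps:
r(b, t) = t/6
T(R, w) = 2 + R + w
y(u) = -8 - u/6 (y(u) = -(2 + u/6 + 6) = -(8 + u/6) = -8 - u/6)
-77*y(-5 - 1) = -77*(-8 - (-5 - 1)/6) = -77*(-8 - ⅙*(-6)) = -77*(-8 + 1) = -77*(-7) = 539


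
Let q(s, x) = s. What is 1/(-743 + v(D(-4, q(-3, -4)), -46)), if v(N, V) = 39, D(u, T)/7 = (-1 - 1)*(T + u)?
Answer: -1/704 ≈ -0.0014205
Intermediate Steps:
D(u, T) = -14*T - 14*u (D(u, T) = 7*((-1 - 1)*(T + u)) = 7*(-2*(T + u)) = 7*(-2*T - 2*u) = -14*T - 14*u)
1/(-743 + v(D(-4, q(-3, -4)), -46)) = 1/(-743 + 39) = 1/(-704) = -1/704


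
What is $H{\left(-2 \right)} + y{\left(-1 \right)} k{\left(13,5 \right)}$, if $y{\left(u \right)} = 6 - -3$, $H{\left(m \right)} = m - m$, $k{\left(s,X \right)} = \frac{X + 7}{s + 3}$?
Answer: $\frac{27}{4} \approx 6.75$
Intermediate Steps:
$k{\left(s,X \right)} = \frac{7 + X}{3 + s}$
$H{\left(m \right)} = 0$
$y{\left(u \right)} = 9$ ($y{\left(u \right)} = 6 + 3 = 9$)
$H{\left(-2 \right)} + y{\left(-1 \right)} k{\left(13,5 \right)} = 0 + 9 \frac{7 + 5}{3 + 13} = 0 + 9 \cdot \frac{1}{16} \cdot 12 = 0 + 9 \cdot \frac{3}{4} = 0 + \frac{27}{4} = \frac{27}{4}$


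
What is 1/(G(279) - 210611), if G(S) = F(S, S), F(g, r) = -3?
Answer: -1/210614 ≈ -4.7480e-6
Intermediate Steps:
G(S) = -3
1/(G(279) - 210611) = 1/(-3 - 210611) = 1/(-210614) = -1/210614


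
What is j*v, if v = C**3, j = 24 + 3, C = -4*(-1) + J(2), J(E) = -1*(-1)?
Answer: 3375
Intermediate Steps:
J(E) = 1
C = 5 (C = -4*(-1) + 1 = 4 + 1 = 5)
j = 27
v = 125 (v = 5**3 = 125)
j*v = 27*125 = 3375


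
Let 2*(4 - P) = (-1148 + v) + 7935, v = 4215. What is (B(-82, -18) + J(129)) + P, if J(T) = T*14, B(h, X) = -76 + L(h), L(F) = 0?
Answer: -3767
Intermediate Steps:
B(h, X) = -76 (B(h, X) = -76 + 0 = -76)
J(T) = 14*T
P = -5497 (P = 4 - ((-1148 + 4215) + 7935)/2 = 4 - (3067 + 7935)/2 = 4 - 1/2*11002 = 4 - 5501 = -5497)
(B(-82, -18) + J(129)) + P = (-76 + 14*129) - 5497 = (-76 + 1806) - 5497 = 1730 - 5497 = -3767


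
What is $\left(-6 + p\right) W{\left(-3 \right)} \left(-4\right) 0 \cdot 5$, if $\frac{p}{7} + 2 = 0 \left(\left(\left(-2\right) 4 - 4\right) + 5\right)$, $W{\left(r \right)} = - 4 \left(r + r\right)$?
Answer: $0$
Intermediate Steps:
$W{\left(r \right)} = - 8 r$ ($W{\left(r \right)} = - 4 \cdot 2 r = - 8 r$)
$p = -14$ ($p = -14 + 7 \cdot 0 \left(\left(\left(-2\right) 4 - 4\right) + 5\right) = -14 + 7 \cdot 0 \left(\left(-8 - 4\right) + 5\right) = -14 + 7 \cdot 0 \left(-12 + 5\right) = -14 + 7 \cdot 0 \left(-7\right) = -14 + 7 \cdot 0 = -14 + 0 = -14$)
$\left(-6 + p\right) W{\left(-3 \right)} \left(-4\right) 0 \cdot 5 = \left(-6 - 14\right) \left(-8\right) \left(-3\right) \left(-4\right) 0 \cdot 5 = - 20 \cdot 24 \cdot 0 \cdot 5 = - 20 \cdot 24 \cdot 0 = \left(-20\right) 0 = 0$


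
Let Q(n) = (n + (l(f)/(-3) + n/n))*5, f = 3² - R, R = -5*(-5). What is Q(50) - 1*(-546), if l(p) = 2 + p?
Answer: 2473/3 ≈ 824.33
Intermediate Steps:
R = 25
f = -16 (f = 3² - 1*25 = 9 - 25 = -16)
Q(n) = 85/3 + 5*n (Q(n) = (n + ((2 - 16)/(-3) + n/n))*5 = (n + (-14*(-⅓) + 1))*5 = (n + (14/3 + 1))*5 = (n + 17/3)*5 = (17/3 + n)*5 = 85/3 + 5*n)
Q(50) - 1*(-546) = (85/3 + 5*50) - 1*(-546) = (85/3 + 250) + 546 = 835/3 + 546 = 2473/3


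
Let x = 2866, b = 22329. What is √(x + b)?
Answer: √25195 ≈ 158.73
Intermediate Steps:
√(x + b) = √(2866 + 22329) = √25195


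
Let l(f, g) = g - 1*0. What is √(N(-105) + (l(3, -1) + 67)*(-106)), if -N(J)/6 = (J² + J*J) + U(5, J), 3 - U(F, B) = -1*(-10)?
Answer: I*√139254 ≈ 373.17*I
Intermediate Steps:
l(f, g) = g (l(f, g) = g + 0 = g)
U(F, B) = -7 (U(F, B) = 3 - (-1)*(-10) = 3 - 1*10 = 3 - 10 = -7)
N(J) = 42 - 12*J² (N(J) = -6*((J² + J*J) - 7) = -6*((J² + J²) - 7) = -6*(2*J² - 7) = -6*(-7 + 2*J²) = 42 - 12*J²)
√(N(-105) + (l(3, -1) + 67)*(-106)) = √((42 - 12*(-105)²) + (-1 + 67)*(-106)) = √((42 - 12*11025) + 66*(-106)) = √((42 - 132300) - 6996) = √(-132258 - 6996) = √(-139254) = I*√139254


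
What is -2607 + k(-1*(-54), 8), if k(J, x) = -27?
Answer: -2634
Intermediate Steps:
-2607 + k(-1*(-54), 8) = -2607 - 27 = -2634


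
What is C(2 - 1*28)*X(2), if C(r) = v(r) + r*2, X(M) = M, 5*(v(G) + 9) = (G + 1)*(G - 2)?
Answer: 158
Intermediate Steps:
v(G) = -9 + (1 + G)*(-2 + G)/5 (v(G) = -9 + ((G + 1)*(G - 2))/5 = -9 + ((1 + G)*(-2 + G))/5 = -9 + (1 + G)*(-2 + G)/5)
C(r) = -47/5 + r**2/5 + 9*r/5 (C(r) = (-47/5 - r/5 + r**2/5) + r*2 = (-47/5 - r/5 + r**2/5) + 2*r = -47/5 + r**2/5 + 9*r/5)
C(2 - 1*28)*X(2) = (-47/5 + (2 - 1*28)**2/5 + 9*(2 - 1*28)/5)*2 = (-47/5 + (2 - 28)**2/5 + 9*(2 - 28)/5)*2 = (-47/5 + (1/5)*(-26)**2 + (9/5)*(-26))*2 = (-47/5 + (1/5)*676 - 234/5)*2 = (-47/5 + 676/5 - 234/5)*2 = 79*2 = 158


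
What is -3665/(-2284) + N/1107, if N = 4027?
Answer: 13254823/2528388 ≈ 5.2424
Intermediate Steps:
-3665/(-2284) + N/1107 = -3665/(-2284) + 4027/1107 = -3665*(-1/2284) + 4027*(1/1107) = 3665/2284 + 4027/1107 = 13254823/2528388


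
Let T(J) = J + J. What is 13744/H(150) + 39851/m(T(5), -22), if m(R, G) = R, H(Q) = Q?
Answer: 611509/150 ≈ 4076.7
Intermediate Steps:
T(J) = 2*J
13744/H(150) + 39851/m(T(5), -22) = 13744/150 + 39851/((2*5)) = 13744*(1/150) + 39851/10 = 6872/75 + 39851*(⅒) = 6872/75 + 39851/10 = 611509/150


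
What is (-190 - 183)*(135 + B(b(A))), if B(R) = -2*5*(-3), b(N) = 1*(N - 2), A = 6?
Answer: -61545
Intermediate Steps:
b(N) = -2 + N (b(N) = 1*(-2 + N) = -2 + N)
B(R) = 30 (B(R) = -10*(-3) = 30)
(-190 - 183)*(135 + B(b(A))) = (-190 - 183)*(135 + 30) = -373*165 = -61545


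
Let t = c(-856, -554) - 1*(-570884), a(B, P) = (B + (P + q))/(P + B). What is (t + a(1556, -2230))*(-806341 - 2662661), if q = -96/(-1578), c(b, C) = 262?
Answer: -175605494141940498/88631 ≈ -1.9813e+12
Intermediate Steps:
q = 16/263 (q = -96*(-1/1578) = 16/263 ≈ 0.060836)
a(B, P) = (16/263 + B + P)/(B + P) (a(B, P) = (B + (P + 16/263))/(P + B) = (B + (16/263 + P))/(B + P) = (16/263 + B + P)/(B + P))
t = 571146 (t = 262 - 1*(-570884) = 262 + 570884 = 571146)
(t + a(1556, -2230))*(-806341 - 2662661) = (571146 + (16/263 + 1556 - 2230)/(1556 - 2230))*(-806341 - 2662661) = (571146 - 177246/263/(-674))*(-3469002) = (571146 - 1/674*(-177246/263))*(-3469002) = (571146 + 88623/88631)*(-3469002) = (50621329749/88631)*(-3469002) = -175605494141940498/88631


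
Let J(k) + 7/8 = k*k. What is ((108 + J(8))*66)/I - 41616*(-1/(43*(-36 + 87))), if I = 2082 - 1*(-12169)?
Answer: 48457875/2451172 ≈ 19.769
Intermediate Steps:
J(k) = -7/8 + k² (J(k) = -7/8 + k*k = -7/8 + k²)
I = 14251 (I = 2082 + 12169 = 14251)
((108 + J(8))*66)/I - 41616*(-1/(43*(-36 + 87))) = ((108 + (-7/8 + 8²))*66)/14251 - 41616*(-1/(43*(-36 + 87))) = ((108 + (-7/8 + 64))*66)*(1/14251) - 41616/(51*(-43)) = ((108 + 505/8)*66)*(1/14251) - 41616/(-2193) = ((1369/8)*66)*(1/14251) - 41616*(-1/2193) = (45177/4)*(1/14251) + 816/43 = 45177/57004 + 816/43 = 48457875/2451172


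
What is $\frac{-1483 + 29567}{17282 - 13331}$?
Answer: $\frac{28084}{3951} \approx 7.1081$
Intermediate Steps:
$\frac{-1483 + 29567}{17282 - 13331} = \frac{28084}{3951}$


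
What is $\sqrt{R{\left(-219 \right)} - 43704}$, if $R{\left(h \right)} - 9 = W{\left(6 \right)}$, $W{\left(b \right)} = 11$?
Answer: $2 i \sqrt{10921} \approx 209.01 i$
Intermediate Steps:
$R{\left(h \right)} = 20$ ($R{\left(h \right)} = 9 + 11 = 20$)
$\sqrt{R{\left(-219 \right)} - 43704} = \sqrt{20 - 43704} = \sqrt{-43684} = 2 i \sqrt{10921}$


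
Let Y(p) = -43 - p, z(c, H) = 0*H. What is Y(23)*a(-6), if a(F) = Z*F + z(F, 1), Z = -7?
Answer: -2772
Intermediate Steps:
z(c, H) = 0
a(F) = -7*F (a(F) = -7*F + 0 = -7*F)
Y(23)*a(-6) = (-43 - 1*23)*(-7*(-6)) = (-43 - 23)*42 = -66*42 = -2772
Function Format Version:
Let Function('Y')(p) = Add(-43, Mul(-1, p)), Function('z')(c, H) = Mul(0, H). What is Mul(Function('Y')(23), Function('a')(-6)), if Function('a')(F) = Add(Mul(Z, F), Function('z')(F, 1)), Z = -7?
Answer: -2772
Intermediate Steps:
Function('z')(c, H) = 0
Function('a')(F) = Mul(-7, F) (Function('a')(F) = Add(Mul(-7, F), 0) = Mul(-7, F))
Mul(Function('Y')(23), Function('a')(-6)) = Mul(Add(-43, Mul(-1, 23)), Mul(-7, -6)) = Mul(Add(-43, -23), 42) = Mul(-66, 42) = -2772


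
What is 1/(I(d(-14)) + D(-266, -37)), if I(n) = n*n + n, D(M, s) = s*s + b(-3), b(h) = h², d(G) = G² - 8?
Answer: 1/36910 ≈ 2.7093e-5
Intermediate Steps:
d(G) = -8 + G²
D(M, s) = 9 + s² (D(M, s) = s*s + (-3)² = s² + 9 = 9 + s²)
I(n) = n + n² (I(n) = n² + n = n + n²)
1/(I(d(-14)) + D(-266, -37)) = 1/((-8 + (-14)²)*(1 + (-8 + (-14)²)) + (9 + (-37)²)) = 1/((-8 + 196)*(1 + (-8 + 196)) + (9 + 1369)) = 1/(188*(1 + 188) + 1378) = 1/(188*189 + 1378) = 1/(35532 + 1378) = 1/36910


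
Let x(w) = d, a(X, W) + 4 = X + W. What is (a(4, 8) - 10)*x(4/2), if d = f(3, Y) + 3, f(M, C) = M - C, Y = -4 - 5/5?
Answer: -22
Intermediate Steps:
Y = -5 (Y = -4 - 5/5 = -4 - 1*1 = -4 - 1 = -5)
a(X, W) = -4 + W + X (a(X, W) = -4 + (X + W) = -4 + (W + X) = -4 + W + X)
d = 11 (d = (3 - 1*(-5)) + 3 = (3 + 5) + 3 = 8 + 3 = 11)
x(w) = 11
(a(4, 8) - 10)*x(4/2) = ((-4 + 8 + 4) - 10)*11 = (8 - 10)*11 = -2*11 = -22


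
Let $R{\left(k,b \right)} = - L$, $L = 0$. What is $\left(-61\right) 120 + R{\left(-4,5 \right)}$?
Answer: $-7320$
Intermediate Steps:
$R{\left(k,b \right)} = 0$ ($R{\left(k,b \right)} = \left(-1\right) 0 = 0$)
$\left(-61\right) 120 + R{\left(-4,5 \right)} = \left(-61\right) 120 + 0 = -7320 + 0 = -7320$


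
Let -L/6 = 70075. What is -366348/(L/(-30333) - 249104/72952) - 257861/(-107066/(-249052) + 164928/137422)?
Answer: -216353013653259251993253/1119486858213678947 ≈ -1.9326e+5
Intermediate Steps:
L = -420450 (L = -6*70075 = -420450)
-366348/(L/(-30333) - 249104/72952) - 257861/(-107066/(-249052) + 164928/137422) = -366348/(-420450/(-30333) - 249104/72952) - 257861/(-107066/(-249052) + 164928/137422) = -366348/(-420450*(-1/30333) - 249104*1/72952) - 257861/(-107066*(-1/249052) + 164928*(1/137422)) = -366348/(140150/10111 - 31138/9119) - 257861/(53533/124526 + 82464/68711) = -366348/963191532/92202209 - 257861/13947218027/8556305986 = -366348*92202209/963191532 - 257861*8556305986/13947218027 = -2814841238561/80265961 - 2206337617855946/13947218027 = -216353013653259251993253/1119486858213678947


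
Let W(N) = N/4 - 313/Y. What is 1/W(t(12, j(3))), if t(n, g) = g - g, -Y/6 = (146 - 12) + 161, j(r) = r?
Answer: 1770/313 ≈ 5.6550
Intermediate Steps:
Y = -1770 (Y = -6*((146 - 12) + 161) = -6*(134 + 161) = -6*295 = -1770)
t(n, g) = 0
W(N) = 313/1770 + N/4 (W(N) = N/4 - 313/(-1770) = N*(¼) - 313*(-1/1770) = N/4 + 313/1770 = 313/1770 + N/4)
1/W(t(12, j(3))) = 1/(313/1770 + (¼)*0) = 1/(313/1770 + 0) = 1/(313/1770) = 1770/313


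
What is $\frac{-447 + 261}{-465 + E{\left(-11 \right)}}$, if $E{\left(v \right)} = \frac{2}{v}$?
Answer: $\frac{2046}{5117} \approx 0.39984$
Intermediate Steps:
$\frac{-447 + 261}{-465 + E{\left(-11 \right)}} = \frac{-447 + 261}{-465 + \frac{2}{-11}} = - \frac{186}{-465 + 2 \left(- \frac{1}{11}\right)} = - \frac{186}{-465 - \frac{2}{11}} = - \frac{186}{- \frac{5117}{11}} = \left(-186\right) \left(- \frac{11}{5117}\right) = \frac{2046}{5117}$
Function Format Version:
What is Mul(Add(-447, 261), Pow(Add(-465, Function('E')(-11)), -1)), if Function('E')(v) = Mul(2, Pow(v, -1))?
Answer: Rational(2046, 5117) ≈ 0.39984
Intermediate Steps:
Mul(Add(-447, 261), Pow(Add(-465, Function('E')(-11)), -1)) = Mul(Add(-447, 261), Pow(Add(-465, Mul(2, Pow(-11, -1))), -1)) = Mul(-186, Pow(Add(-465, Mul(2, Rational(-1, 11))), -1)) = Mul(-186, Pow(Add(-465, Rational(-2, 11)), -1)) = Mul(-186, Pow(Rational(-5117, 11), -1)) = Mul(-186, Rational(-11, 5117)) = Rational(2046, 5117)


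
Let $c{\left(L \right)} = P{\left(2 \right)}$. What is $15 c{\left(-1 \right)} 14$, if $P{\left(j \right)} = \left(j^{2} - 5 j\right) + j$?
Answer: $-840$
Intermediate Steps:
$P{\left(j \right)} = j^{2} - 4 j$
$c{\left(L \right)} = -4$ ($c{\left(L \right)} = 2 \left(-4 + 2\right) = 2 \left(-2\right) = -4$)
$15 c{\left(-1 \right)} 14 = 15 \left(-4\right) 14 = \left(-60\right) 14 = -840$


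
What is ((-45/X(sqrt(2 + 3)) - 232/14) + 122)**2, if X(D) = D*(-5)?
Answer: 2727189/245 + 13284*sqrt(5)/35 ≈ 11980.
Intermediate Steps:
X(D) = -5*D
((-45/X(sqrt(2 + 3)) - 232/14) + 122)**2 = ((-45*(-1/(5*sqrt(2 + 3))) - 232/14) + 122)**2 = ((-45*(-sqrt(5)/25) - 232*1/14) + 122)**2 = ((-(-9)*sqrt(5)/5 - 116/7) + 122)**2 = ((9*sqrt(5)/5 - 116/7) + 122)**2 = ((-116/7 + 9*sqrt(5)/5) + 122)**2 = (738/7 + 9*sqrt(5)/5)**2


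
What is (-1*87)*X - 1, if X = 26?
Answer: -2263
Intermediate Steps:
(-1*87)*X - 1 = -1*87*26 - 1 = -87*26 - 1 = -2262 - 1 = -2263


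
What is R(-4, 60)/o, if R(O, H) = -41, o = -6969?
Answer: 41/6969 ≈ 0.0058832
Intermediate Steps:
R(-4, 60)/o = -41/(-6969) = -41*(-1/6969) = 41/6969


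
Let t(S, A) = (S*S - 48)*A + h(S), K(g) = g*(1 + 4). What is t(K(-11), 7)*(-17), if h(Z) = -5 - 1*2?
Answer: -354144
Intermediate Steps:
h(Z) = -7 (h(Z) = -5 - 2 = -7)
K(g) = 5*g (K(g) = g*5 = 5*g)
t(S, A) = -7 + A*(-48 + S**2) (t(S, A) = (S*S - 48)*A - 7 = (S**2 - 48)*A - 7 = (-48 + S**2)*A - 7 = A*(-48 + S**2) - 7 = -7 + A*(-48 + S**2))
t(K(-11), 7)*(-17) = (-7 - 48*7 + 7*(5*(-11))**2)*(-17) = (-7 - 336 + 7*(-55)**2)*(-17) = (-7 - 336 + 7*3025)*(-17) = (-7 - 336 + 21175)*(-17) = 20832*(-17) = -354144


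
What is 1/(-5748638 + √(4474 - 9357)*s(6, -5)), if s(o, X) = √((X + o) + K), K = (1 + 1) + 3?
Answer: -2874319/16523419442171 - I*√29298/33046838884342 ≈ -1.7395e-7 - 5.1795e-12*I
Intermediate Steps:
K = 5 (K = 2 + 3 = 5)
s(o, X) = √(5 + X + o) (s(o, X) = √((X + o) + 5) = √(5 + X + o))
1/(-5748638 + √(4474 - 9357)*s(6, -5)) = 1/(-5748638 + √(4474 - 9357)*√(5 - 5 + 6)) = 1/(-5748638 + √(-4883)*√6) = 1/(-5748638 + (I*√4883)*√6) = 1/(-5748638 + I*√29298)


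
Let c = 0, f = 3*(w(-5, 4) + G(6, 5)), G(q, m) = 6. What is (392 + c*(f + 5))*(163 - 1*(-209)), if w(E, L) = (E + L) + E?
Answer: 145824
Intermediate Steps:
w(E, L) = L + 2*E
f = 0 (f = 3*((4 + 2*(-5)) + 6) = 3*((4 - 10) + 6) = 3*(-6 + 6) = 3*0 = 0)
(392 + c*(f + 5))*(163 - 1*(-209)) = (392 + 0*(0 + 5))*(163 - 1*(-209)) = (392 + 0*5)*(163 + 209) = (392 + 0)*372 = 392*372 = 145824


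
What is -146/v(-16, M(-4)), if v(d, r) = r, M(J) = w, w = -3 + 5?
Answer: -73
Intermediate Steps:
w = 2
M(J) = 2
-146/v(-16, M(-4)) = -146/2 = -146*½ = -73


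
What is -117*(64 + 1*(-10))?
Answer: -6318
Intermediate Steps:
-117*(64 + 1*(-10)) = -117*(64 - 10) = -117*54 = -6318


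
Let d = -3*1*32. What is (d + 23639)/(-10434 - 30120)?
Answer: -23543/40554 ≈ -0.58053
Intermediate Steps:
d = -96 (d = -3*32 = -96)
(d + 23639)/(-10434 - 30120) = (-96 + 23639)/(-10434 - 30120) = 23543/(-40554) = 23543*(-1/40554) = -23543/40554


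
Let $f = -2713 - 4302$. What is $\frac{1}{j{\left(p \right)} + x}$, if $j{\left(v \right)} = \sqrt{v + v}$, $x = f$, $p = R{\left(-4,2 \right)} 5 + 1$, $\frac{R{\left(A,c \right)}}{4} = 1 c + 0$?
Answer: $- \frac{7015}{49210143} - \frac{\sqrt{82}}{49210143} \approx -0.00014274$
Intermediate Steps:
$R{\left(A,c \right)} = 4 c$ ($R{\left(A,c \right)} = 4 \left(1 c + 0\right) = 4 \left(c + 0\right) = 4 c$)
$f = -7015$
$p = 41$ ($p = 4 \cdot 2 \cdot 5 + 1 = 8 \cdot 5 + 1 = 40 + 1 = 41$)
$x = -7015$
$j{\left(v \right)} = \sqrt{2} \sqrt{v}$ ($j{\left(v \right)} = \sqrt{2 v} = \sqrt{2} \sqrt{v}$)
$\frac{1}{j{\left(p \right)} + x} = \frac{1}{\sqrt{2} \sqrt{41} - 7015} = \frac{1}{\sqrt{82} - 7015} = \frac{1}{-7015 + \sqrt{82}}$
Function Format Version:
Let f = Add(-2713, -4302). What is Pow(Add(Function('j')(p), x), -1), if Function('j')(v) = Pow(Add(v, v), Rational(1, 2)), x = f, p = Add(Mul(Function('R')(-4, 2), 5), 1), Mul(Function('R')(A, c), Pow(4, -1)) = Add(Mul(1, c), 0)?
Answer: Add(Rational(-7015, 49210143), Mul(Rational(-1, 49210143), Pow(82, Rational(1, 2)))) ≈ -0.00014274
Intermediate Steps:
Function('R')(A, c) = Mul(4, c) (Function('R')(A, c) = Mul(4, Add(Mul(1, c), 0)) = Mul(4, Add(c, 0)) = Mul(4, c))
f = -7015
p = 41 (p = Add(Mul(Mul(4, 2), 5), 1) = Add(Mul(8, 5), 1) = Add(40, 1) = 41)
x = -7015
Function('j')(v) = Mul(Pow(2, Rational(1, 2)), Pow(v, Rational(1, 2))) (Function('j')(v) = Pow(Mul(2, v), Rational(1, 2)) = Mul(Pow(2, Rational(1, 2)), Pow(v, Rational(1, 2))))
Pow(Add(Function('j')(p), x), -1) = Pow(Add(Mul(Pow(2, Rational(1, 2)), Pow(41, Rational(1, 2))), -7015), -1) = Pow(Add(Pow(82, Rational(1, 2)), -7015), -1) = Pow(Add(-7015, Pow(82, Rational(1, 2))), -1)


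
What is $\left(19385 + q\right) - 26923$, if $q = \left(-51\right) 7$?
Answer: $-7895$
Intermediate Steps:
$q = -357$
$\left(19385 + q\right) - 26923 = \left(19385 - 357\right) - 26923 = 19028 - 26923 = -7895$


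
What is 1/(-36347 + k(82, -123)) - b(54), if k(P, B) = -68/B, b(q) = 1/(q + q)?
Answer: -4483897/482826204 ≈ -0.0092868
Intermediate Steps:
b(q) = 1/(2*q)
1/(-36347 + k(82, -123)) - b(54) = 1/(-36347 - 68/(-123)) - 1/(2*54) = 1/(-36347 - 68*(-1/123)) - 1/(2*54) = 1/(-36347 + 68/123) - 1*1/108 = 1/(-4470613/123) - 1/108 = -123/4470613 - 1/108 = -4483897/482826204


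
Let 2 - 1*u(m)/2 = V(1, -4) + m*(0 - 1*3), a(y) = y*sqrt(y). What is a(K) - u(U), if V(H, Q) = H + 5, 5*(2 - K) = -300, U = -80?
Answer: 488 + 62*sqrt(62) ≈ 976.19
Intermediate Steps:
K = 62 (K = 2 - 1/5*(-300) = 2 + 60 = 62)
V(H, Q) = 5 + H
a(y) = y**(3/2)
u(m) = -8 + 6*m (u(m) = 4 - 2*((5 + 1) + m*(0 - 1*3)) = 4 - 2*(6 + m*(0 - 3)) = 4 - 2*(6 + m*(-3)) = 4 - 2*(6 - 3*m) = 4 + (-12 + 6*m) = -8 + 6*m)
a(K) - u(U) = 62**(3/2) - (-8 + 6*(-80)) = 62*sqrt(62) - (-8 - 480) = 62*sqrt(62) - 1*(-488) = 62*sqrt(62) + 488 = 488 + 62*sqrt(62)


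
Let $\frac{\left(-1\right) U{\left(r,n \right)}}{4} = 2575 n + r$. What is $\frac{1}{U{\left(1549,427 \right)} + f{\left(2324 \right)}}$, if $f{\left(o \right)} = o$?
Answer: $- \frac{1}{4401972} \approx -2.2717 \cdot 10^{-7}$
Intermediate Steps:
$U{\left(r,n \right)} = - 10300 n - 4 r$ ($U{\left(r,n \right)} = - 4 \left(2575 n + r\right) = - 4 \left(r + 2575 n\right) = - 10300 n - 4 r$)
$\frac{1}{U{\left(1549,427 \right)} + f{\left(2324 \right)}} = \frac{1}{\left(\left(-10300\right) 427 - 6196\right) + 2324} = \frac{1}{\left(-4398100 - 6196\right) + 2324} = \frac{1}{-4404296 + 2324} = \frac{1}{-4401972} = - \frac{1}{4401972}$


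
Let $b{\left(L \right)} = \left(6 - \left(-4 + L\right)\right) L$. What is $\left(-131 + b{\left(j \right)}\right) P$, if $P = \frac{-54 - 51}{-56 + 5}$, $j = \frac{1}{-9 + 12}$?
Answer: $- \frac{40250}{153} \approx -263.07$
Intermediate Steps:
$j = \frac{1}{3} \approx 0.33333$
$b{\left(L \right)} = L \left(10 - L\right)$ ($b{\left(L \right)} = \left(10 - L\right) L = L \left(10 - L\right)$)
$P = \frac{35}{17}$ ($P = - \frac{105}{-51} = \left(-105\right) \left(- \frac{1}{51}\right) = \frac{35}{17} \approx 2.0588$)
$\left(-131 + b{\left(j \right)}\right) P = \left(-131 + \frac{10 - \frac{1}{3}}{3}\right) \frac{35}{17} = \left(-131 + \frac{1}{3} \cdot \frac{29}{3}\right) \frac{35}{17} = \left(-131 + \frac{29}{9}\right) \frac{35}{17} = \left(- \frac{1150}{9}\right) \frac{35}{17} = - \frac{40250}{153}$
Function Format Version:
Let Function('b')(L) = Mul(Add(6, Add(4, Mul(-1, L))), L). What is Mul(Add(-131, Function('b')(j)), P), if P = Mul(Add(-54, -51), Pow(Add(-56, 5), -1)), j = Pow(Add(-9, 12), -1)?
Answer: Rational(-40250, 153) ≈ -263.07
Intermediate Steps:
j = Rational(1, 3) (j = Pow(3, -1) = Rational(1, 3) ≈ 0.33333)
Function('b')(L) = Mul(L, Add(10, Mul(-1, L))) (Function('b')(L) = Mul(Add(10, Mul(-1, L)), L) = Mul(L, Add(10, Mul(-1, L))))
P = Rational(35, 17) (P = Mul(-105, Pow(-51, -1)) = Mul(-105, Rational(-1, 51)) = Rational(35, 17) ≈ 2.0588)
Mul(Add(-131, Function('b')(j)), P) = Mul(Add(-131, Mul(Rational(1, 3), Add(10, Mul(-1, Rational(1, 3))))), Rational(35, 17)) = Mul(Add(-131, Mul(Rational(1, 3), Add(10, Rational(-1, 3)))), Rational(35, 17)) = Mul(Add(-131, Mul(Rational(1, 3), Rational(29, 3))), Rational(35, 17)) = Mul(Add(-131, Rational(29, 9)), Rational(35, 17)) = Mul(Rational(-1150, 9), Rational(35, 17)) = Rational(-40250, 153)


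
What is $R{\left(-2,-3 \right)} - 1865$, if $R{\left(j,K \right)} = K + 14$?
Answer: $-1854$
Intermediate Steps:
$R{\left(j,K \right)} = 14 + K$
$R{\left(-2,-3 \right)} - 1865 = \left(14 - 3\right) - 1865 = 11 - 1865 = -1854$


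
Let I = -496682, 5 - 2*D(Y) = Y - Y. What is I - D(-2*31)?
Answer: -993369/2 ≈ -4.9668e+5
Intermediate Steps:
D(Y) = 5/2 (D(Y) = 5/2 - (Y - Y)/2 = 5/2 - ½*0 = 5/2 + 0 = 5/2)
I - D(-2*31) = -496682 - 1*5/2 = -496682 - 5/2 = -993369/2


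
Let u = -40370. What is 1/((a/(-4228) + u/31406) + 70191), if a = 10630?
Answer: 33196142/2329944270587 ≈ 1.4248e-5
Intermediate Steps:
1/((a/(-4228) + u/31406) + 70191) = 1/((10630/(-4228) - 40370/31406) + 70191) = 1/((10630*(-1/4228) - 40370*1/31406) + 70191) = 1/((-5315/2114 - 20185/15703) + 70191) = 1/(-126132535/33196142 + 70191) = 1/(2329944270587/33196142) = 33196142/2329944270587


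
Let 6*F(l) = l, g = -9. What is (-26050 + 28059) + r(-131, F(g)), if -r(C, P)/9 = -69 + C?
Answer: 3809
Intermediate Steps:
F(l) = l/6
r(C, P) = 621 - 9*C (r(C, P) = -9*(-69 + C) = 621 - 9*C)
(-26050 + 28059) + r(-131, F(g)) = (-26050 + 28059) + (621 - 9*(-131)) = 2009 + (621 + 1179) = 2009 + 1800 = 3809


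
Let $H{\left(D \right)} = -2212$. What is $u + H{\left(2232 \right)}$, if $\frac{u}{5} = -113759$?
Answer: $-571007$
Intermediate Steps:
$u = -568795$ ($u = 5 \left(-113759\right) = -568795$)
$u + H{\left(2232 \right)} = -568795 - 2212 = -571007$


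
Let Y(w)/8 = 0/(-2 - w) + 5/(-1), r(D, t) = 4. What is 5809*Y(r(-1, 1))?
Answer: -232360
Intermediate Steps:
Y(w) = -40 (Y(w) = 8*(0/(-2 - w) + 5/(-1)) = 8*(0 + 5*(-1)) = 8*(0 - 5) = 8*(-5) = -40)
5809*Y(r(-1, 1)) = 5809*(-40) = -232360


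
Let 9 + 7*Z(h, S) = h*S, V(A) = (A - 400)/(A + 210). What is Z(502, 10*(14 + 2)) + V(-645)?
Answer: 998360/87 ≈ 11475.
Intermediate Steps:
V(A) = (-400 + A)/(210 + A)
Z(h, S) = -9/7 + S*h/7 (Z(h, S) = -9/7 + (h*S)/7 = -9/7 + (S*h)/7 = -9/7 + S*h/7)
Z(502, 10*(14 + 2)) + V(-645) = (-9/7 + (⅐)*(10*(14 + 2))*502) + (-400 - 645)/(210 - 645) = (-9/7 + (⅐)*(10*16)*502) - 1045/(-435) = (-9/7 + (⅐)*160*502) - 1/435*(-1045) = (-9/7 + 80320/7) + 209/87 = 11473 + 209/87 = 998360/87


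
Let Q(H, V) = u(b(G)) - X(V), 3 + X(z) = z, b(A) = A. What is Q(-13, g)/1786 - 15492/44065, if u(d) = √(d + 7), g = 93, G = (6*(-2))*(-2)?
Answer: -15817281/39350045 + √31/1786 ≈ -0.39885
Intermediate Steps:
G = 24 (G = -12*(-2) = 24)
u(d) = √(7 + d)
X(z) = -3 + z
Q(H, V) = 3 + √31 - V (Q(H, V) = √(7 + 24) - (-3 + V) = √31 + (3 - V) = 3 + √31 - V)
Q(-13, g)/1786 - 15492/44065 = (3 + √31 - 1*93)/1786 - 15492/44065 = (3 + √31 - 93)*(1/1786) - 15492*1/44065 = (-90 + √31)*(1/1786) - 15492/44065 = (-45/893 + √31/1786) - 15492/44065 = -15817281/39350045 + √31/1786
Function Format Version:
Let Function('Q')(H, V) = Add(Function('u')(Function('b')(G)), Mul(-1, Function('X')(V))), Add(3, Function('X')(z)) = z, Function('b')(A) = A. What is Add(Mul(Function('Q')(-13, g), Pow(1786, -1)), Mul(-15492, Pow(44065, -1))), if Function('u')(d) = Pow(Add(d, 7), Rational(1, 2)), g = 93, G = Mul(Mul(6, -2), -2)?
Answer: Add(Rational(-15817281, 39350045), Mul(Rational(1, 1786), Pow(31, Rational(1, 2)))) ≈ -0.39885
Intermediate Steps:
G = 24 (G = Mul(-12, -2) = 24)
Function('u')(d) = Pow(Add(7, d), Rational(1, 2))
Function('X')(z) = Add(-3, z)
Function('Q')(H, V) = Add(3, Pow(31, Rational(1, 2)), Mul(-1, V)) (Function('Q')(H, V) = Add(Pow(Add(7, 24), Rational(1, 2)), Mul(-1, Add(-3, V))) = Add(Pow(31, Rational(1, 2)), Add(3, Mul(-1, V))) = Add(3, Pow(31, Rational(1, 2)), Mul(-1, V)))
Add(Mul(Function('Q')(-13, g), Pow(1786, -1)), Mul(-15492, Pow(44065, -1))) = Add(Mul(Add(3, Pow(31, Rational(1, 2)), Mul(-1, 93)), Pow(1786, -1)), Mul(-15492, Pow(44065, -1))) = Add(Mul(Add(3, Pow(31, Rational(1, 2)), -93), Rational(1, 1786)), Mul(-15492, Rational(1, 44065))) = Add(Mul(Add(-90, Pow(31, Rational(1, 2))), Rational(1, 1786)), Rational(-15492, 44065)) = Add(Add(Rational(-45, 893), Mul(Rational(1, 1786), Pow(31, Rational(1, 2)))), Rational(-15492, 44065)) = Add(Rational(-15817281, 39350045), Mul(Rational(1, 1786), Pow(31, Rational(1, 2))))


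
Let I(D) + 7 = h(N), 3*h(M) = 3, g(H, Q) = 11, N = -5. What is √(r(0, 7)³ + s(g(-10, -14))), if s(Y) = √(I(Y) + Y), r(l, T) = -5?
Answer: √(-125 + √5) ≈ 11.08*I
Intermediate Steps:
h(M) = 1 (h(M) = (⅓)*3 = 1)
I(D) = -6 (I(D) = -7 + 1 = -6)
s(Y) = √(-6 + Y)
√(r(0, 7)³ + s(g(-10, -14))) = √((-5)³ + √(-6 + 11)) = √(-125 + √5)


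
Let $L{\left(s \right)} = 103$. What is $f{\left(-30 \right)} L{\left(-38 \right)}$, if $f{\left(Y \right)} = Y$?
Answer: $-3090$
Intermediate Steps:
$f{\left(-30 \right)} L{\left(-38 \right)} = \left(-30\right) 103 = -3090$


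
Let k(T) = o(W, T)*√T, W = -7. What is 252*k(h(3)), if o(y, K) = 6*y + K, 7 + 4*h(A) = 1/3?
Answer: -3668*I*√15 ≈ -14206.0*I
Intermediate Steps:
h(A) = -5/3 (h(A) = -7/4 + (¼)/3 = -7/4 + (¼)*(⅓) = -7/4 + 1/12 = -5/3)
o(y, K) = K + 6*y
k(T) = √T*(-42 + T) (k(T) = (T + 6*(-7))*√T = (T - 42)*√T = (-42 + T)*√T = √T*(-42 + T))
252*k(h(3)) = 252*(√(-5/3)*(-42 - 5/3)) = 252*((I*√15/3)*(-131/3)) = 252*(-131*I*√15/9) = -3668*I*√15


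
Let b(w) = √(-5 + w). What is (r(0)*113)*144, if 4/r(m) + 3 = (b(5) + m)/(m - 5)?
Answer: -21696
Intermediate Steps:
r(m) = 4/(-3 + m/(-5 + m)) (r(m) = 4/(-3 + (√(-5 + 5) + m)/(m - 5)) = 4/(-3 + (√0 + m)/(-5 + m)) = 4/(-3 + (0 + m)/(-5 + m)) = 4/(-3 + m/(-5 + m)))
(r(0)*113)*144 = ((4*(-5 + 0)/(15 - 2*0))*113)*144 = ((4*(-5)/(15 + 0))*113)*144 = ((4*(-5)/15)*113)*144 = ((4*(1/15)*(-5))*113)*144 = -4/3*113*144 = -452/3*144 = -21696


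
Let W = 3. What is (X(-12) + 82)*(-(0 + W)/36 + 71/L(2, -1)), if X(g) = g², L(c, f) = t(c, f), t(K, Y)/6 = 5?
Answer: 15481/30 ≈ 516.03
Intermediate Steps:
t(K, Y) = 30 (t(K, Y) = 6*5 = 30)
L(c, f) = 30
(X(-12) + 82)*(-(0 + W)/36 + 71/L(2, -1)) = ((-12)² + 82)*(-(0 + 3)/36 + 71/30) = (144 + 82)*(-1*3*(1/36) + 71*(1/30)) = 226*(-3*1/36 + 71/30) = 226*(-1/12 + 71/30) = 226*(137/60) = 15481/30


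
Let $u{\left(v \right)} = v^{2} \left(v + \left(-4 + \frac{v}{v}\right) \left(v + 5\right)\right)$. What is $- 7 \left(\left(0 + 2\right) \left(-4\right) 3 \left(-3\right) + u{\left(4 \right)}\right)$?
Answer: $2072$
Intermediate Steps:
$u{\left(v \right)} = v^{2} \left(-15 - 2 v\right)$ ($u{\left(v \right)} = v^{2} \left(v + \left(-4 + 1\right) \left(5 + v\right)\right) = v^{2} \left(v - 3 \left(5 + v\right)\right) = v^{2} \left(v - \left(15 + 3 v\right)\right) = v^{2} \left(-15 - 2 v\right)$)
$- 7 \left(\left(0 + 2\right) \left(-4\right) 3 \left(-3\right) + u{\left(4 \right)}\right) = - 7 \left(\left(0 + 2\right) \left(-4\right) 3 \left(-3\right) + 4^{2} \left(-15 - 8\right)\right) = - 7 \left(2 \left(-4\right) \left(-9\right) + 16 \left(-15 - 8\right)\right) = - 7 \left(\left(-8\right) \left(-9\right) + 16 \left(-23\right)\right) = - 7 \left(72 - 368\right) = \left(-7\right) \left(-296\right) = 2072$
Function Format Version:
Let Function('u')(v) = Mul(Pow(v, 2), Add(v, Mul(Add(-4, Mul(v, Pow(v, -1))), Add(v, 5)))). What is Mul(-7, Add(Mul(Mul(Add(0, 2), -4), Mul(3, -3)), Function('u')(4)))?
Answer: 2072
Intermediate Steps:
Function('u')(v) = Mul(Pow(v, 2), Add(-15, Mul(-2, v))) (Function('u')(v) = Mul(Pow(v, 2), Add(v, Mul(Add(-4, 1), Add(5, v)))) = Mul(Pow(v, 2), Add(v, Mul(-3, Add(5, v)))) = Mul(Pow(v, 2), Add(v, Add(-15, Mul(-3, v)))) = Mul(Pow(v, 2), Add(-15, Mul(-2, v))))
Mul(-7, Add(Mul(Mul(Add(0, 2), -4), Mul(3, -3)), Function('u')(4))) = Mul(-7, Add(Mul(Mul(Add(0, 2), -4), Mul(3, -3)), Mul(Pow(4, 2), Add(-15, Mul(-2, 4))))) = Mul(-7, Add(Mul(Mul(2, -4), -9), Mul(16, Add(-15, -8)))) = Mul(-7, Add(Mul(-8, -9), Mul(16, -23))) = Mul(-7, Add(72, -368)) = Mul(-7, -296) = 2072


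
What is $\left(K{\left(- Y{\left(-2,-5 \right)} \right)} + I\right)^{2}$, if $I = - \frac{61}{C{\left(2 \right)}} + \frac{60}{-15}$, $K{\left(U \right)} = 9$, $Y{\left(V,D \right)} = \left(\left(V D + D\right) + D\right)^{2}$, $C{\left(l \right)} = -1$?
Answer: $4356$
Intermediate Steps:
$Y{\left(V,D \right)} = \left(2 D + D V\right)^{2}$ ($Y{\left(V,D \right)} = \left(\left(D V + D\right) + D\right)^{2} = \left(\left(D + D V\right) + D\right)^{2} = \left(2 D + D V\right)^{2}$)
$I = 57$ ($I = - \frac{61}{-1} + \frac{60}{-15} = \left(-61\right) \left(-1\right) + 60 \left(- \frac{1}{15}\right) = 61 - 4 = 57$)
$\left(K{\left(- Y{\left(-2,-5 \right)} \right)} + I\right)^{2} = \left(9 + 57\right)^{2} = 66^{2} = 4356$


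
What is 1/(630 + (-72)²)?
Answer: 1/5814 ≈ 0.00017200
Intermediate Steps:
1/(630 + (-72)²) = 1/(630 + 5184) = 1/5814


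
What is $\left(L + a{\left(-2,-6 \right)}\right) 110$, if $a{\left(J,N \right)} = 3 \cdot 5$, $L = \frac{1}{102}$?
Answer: $\frac{84205}{51} \approx 1651.1$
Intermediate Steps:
$L = \frac{1}{102} \approx 0.0098039$
$a{\left(J,N \right)} = 15$
$\left(L + a{\left(-2,-6 \right)}\right) 110 = \left(\frac{1}{102} + 15\right) 110 = \frac{1531}{102} \cdot 110 = \frac{84205}{51}$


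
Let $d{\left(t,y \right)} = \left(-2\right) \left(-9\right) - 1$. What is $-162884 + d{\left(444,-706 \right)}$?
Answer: $-162867$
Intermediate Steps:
$d{\left(t,y \right)} = 17$ ($d{\left(t,y \right)} = 18 - 1 = 17$)
$-162884 + d{\left(444,-706 \right)} = -162884 + 17 = -162867$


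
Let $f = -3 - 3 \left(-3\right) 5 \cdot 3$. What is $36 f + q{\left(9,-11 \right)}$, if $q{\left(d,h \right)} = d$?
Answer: $4761$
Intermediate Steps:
$f = 132$ ($f = -3 - 3 \left(\left(-15\right) 3\right) = -3 - -135 = -3 + 135 = 132$)
$36 f + q{\left(9,-11 \right)} = 36 \cdot 132 + 9 = 4752 + 9 = 4761$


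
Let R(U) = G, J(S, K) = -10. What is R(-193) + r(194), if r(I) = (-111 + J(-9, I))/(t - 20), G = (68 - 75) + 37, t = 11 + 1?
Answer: 361/8 ≈ 45.125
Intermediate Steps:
t = 12
G = 30 (G = -7 + 37 = 30)
R(U) = 30
r(I) = 121/8 (r(I) = (-111 - 10)/(12 - 20) = -121/(-8) = -121*(-⅛) = 121/8)
R(-193) + r(194) = 30 + 121/8 = 361/8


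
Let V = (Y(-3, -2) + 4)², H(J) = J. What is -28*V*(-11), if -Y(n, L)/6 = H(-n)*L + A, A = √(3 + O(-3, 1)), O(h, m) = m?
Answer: 241472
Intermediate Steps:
A = 2 (A = √(3 + 1) = √4 = 2)
Y(n, L) = -12 + 6*L*n (Y(n, L) = -6*((-n)*L + 2) = -6*(-L*n + 2) = -6*(2 - L*n) = -12 + 6*L*n)
V = 784 (V = ((-12 + 6*(-2)*(-3)) + 4)² = ((-12 + 36) + 4)² = (24 + 4)² = 28² = 784)
-28*V*(-11) = -28*784*(-11) = -21952*(-11) = 241472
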